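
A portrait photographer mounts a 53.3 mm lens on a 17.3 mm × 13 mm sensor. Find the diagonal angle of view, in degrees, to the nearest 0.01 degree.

Sensor diagonal = √(17.3² + 13²) = √468.2900 ≈ 21.6400 mm.
Angle of view α = 2·arctan(d/2f) with d = 21.6400 mm and f = 53.3 mm.
d/2f = 0.20300; arctan(0.20300) ≈ 11.4752°, so α ≈ 22.9504°.

22.95°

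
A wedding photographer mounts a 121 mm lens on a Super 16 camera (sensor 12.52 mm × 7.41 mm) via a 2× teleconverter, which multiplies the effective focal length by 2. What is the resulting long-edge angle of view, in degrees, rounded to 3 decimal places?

2.964°

Effective focal length f = 121 × 2 = 242 mm.
α = 2·arctan(12.52 / (2 × 242)) = 2·arctan(0.02587) ≈ 2.9636°.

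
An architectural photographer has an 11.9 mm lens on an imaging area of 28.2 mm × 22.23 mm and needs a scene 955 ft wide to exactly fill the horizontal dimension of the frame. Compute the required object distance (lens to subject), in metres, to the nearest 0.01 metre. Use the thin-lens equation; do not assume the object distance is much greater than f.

122.85 m

W: 955 ft × 304.8 mm/ft = 291083.99 mm.
Magnification m = w/W = dᵢ/dₒ; combined with 1/f = 1/dₒ + 1/dᵢ this gives dₒ = f·(1 + W/w).
dₒ = 11.9 mm × (1 + 291084/28.2) = 11.9 × 10323.1273 ≈ 122845.215 mm = 122.845 m.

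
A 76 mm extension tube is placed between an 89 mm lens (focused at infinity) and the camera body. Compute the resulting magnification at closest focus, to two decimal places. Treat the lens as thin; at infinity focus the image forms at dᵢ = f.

0.85×

The tube moves the image plane from f to f + e, so dᵢ = 89 + 76 = 165 mm. Focus is achieved when 1/f = 1/dₒ + 1/dᵢ, giving dₒ = 1/(1/f − 1/(f+e)).
Magnification m = dᵢ/dₒ = (f+e)·(1/f − 1/(f+e)) = e/f = 76/89 ≈ 0.8539.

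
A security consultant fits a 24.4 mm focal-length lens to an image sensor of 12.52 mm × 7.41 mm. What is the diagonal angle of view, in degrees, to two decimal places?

33.20°

Sensor diagonal = √(12.52² + 7.41²) = √211.6585 ≈ 14.5485 mm.
Angle of view α = 2·arctan(d/2f) with d = 14.5485 mm and f = 24.4 mm.
d/2f = 0.29812; arctan(0.29812) ≈ 16.6006°, so α ≈ 33.2012°.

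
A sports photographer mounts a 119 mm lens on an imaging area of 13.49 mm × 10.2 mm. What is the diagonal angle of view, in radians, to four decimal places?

Sensor diagonal = √(13.49² + 10.2²) = √286.0201 ≈ 16.9121 mm.
Angle of view α = 2·arctan(d/2f) with d = 16.9121 mm and f = 119 mm.
d/2f = 0.07106; arctan(0.07106) ≈ 0.0709 rad, so α ≈ 0.1419 rad.

0.1419 rad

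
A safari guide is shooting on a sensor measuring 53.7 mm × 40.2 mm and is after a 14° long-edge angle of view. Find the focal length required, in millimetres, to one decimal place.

218.7 mm

From α = 2·arctan(w/2f) we get f = w / (2·tan(α/2)).
With w = 53.7 mm and α/2 = 7°, tan(α/2) ≈ 0.12278, so f ≈ 53.7 / 0.24557 ≈ 218.6757 mm.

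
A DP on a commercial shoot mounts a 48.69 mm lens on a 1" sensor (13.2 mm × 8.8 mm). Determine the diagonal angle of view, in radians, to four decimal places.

Sensor diagonal = √(13.2² + 8.8²) = √251.6800 ≈ 15.8644 mm.
Angle of view α = 2·arctan(d/2f) with d = 15.8644 mm and f = 48.69 mm.
d/2f = 0.16291; arctan(0.16291) ≈ 0.1615 rad, so α ≈ 0.3230 rad.

0.3230 rad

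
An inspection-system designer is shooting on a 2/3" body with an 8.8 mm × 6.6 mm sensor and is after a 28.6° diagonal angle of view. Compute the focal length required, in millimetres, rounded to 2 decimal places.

21.58 mm

Sensor diagonal = √(8.8² + 6.6²) = √121.0000 ≈ 11.0000 mm.
From α = 2·arctan(d/2f) we get f = d / (2·tan(α/2)).
With d = 11.0000 mm and α/2 = 14.3°, tan(α/2) ≈ 0.25490, so f ≈ 11.0000 / 0.50979 ≈ 21.5774 mm.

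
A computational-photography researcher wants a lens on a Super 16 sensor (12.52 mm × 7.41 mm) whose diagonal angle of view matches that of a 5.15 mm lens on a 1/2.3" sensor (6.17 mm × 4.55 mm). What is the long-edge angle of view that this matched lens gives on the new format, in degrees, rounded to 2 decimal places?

Sensor diagonal = √(6.17² + 4.55²) = √58.7714 ≈ 7.6663 mm.
Sensor diagonal = √(12.52² + 7.41²) = √211.6585 ≈ 14.5485 mm.
Equal diagonal AOV ⇒ f₂ = f₁ · 14.5485/7.6663 = 5.15 × 1.89773 ≈ 9.7733 mm.
Long-edge AOV on the new format = 2·arctan(12.52 / (2 × 9.7733)) = 2·arctan(0.64052) ≈ 65.2807°.

65.28°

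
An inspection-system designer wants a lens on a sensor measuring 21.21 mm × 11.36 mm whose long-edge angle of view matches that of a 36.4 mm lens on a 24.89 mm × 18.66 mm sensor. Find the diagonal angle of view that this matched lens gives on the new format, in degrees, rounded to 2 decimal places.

42.40°

Equal long-edge AOV ⇒ f₂ = f₁ · 21.21/24.89 = 36.4 × 0.85215 ≈ 31.0182 mm.
Sensor diagonal = √(21.21² + 11.36²) = √578.9137 ≈ 24.0606 mm.
Diagonal AOV on the new format = 2·arctan(24.0606 / (2 × 31.0182)) = 2·arctan(0.38785) ≈ 42.3972°.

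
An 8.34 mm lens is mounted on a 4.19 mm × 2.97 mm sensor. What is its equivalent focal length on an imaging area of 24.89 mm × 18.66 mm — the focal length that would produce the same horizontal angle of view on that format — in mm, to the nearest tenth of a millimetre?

Equal angle of view means equal width/f ratio, so f₂ = f₁ · (width₂/width₁) = 8.34 × 24.89/4.19.
f₂ = 8.34 × 5.94033 ≈ 49.542 mm.

49.5 mm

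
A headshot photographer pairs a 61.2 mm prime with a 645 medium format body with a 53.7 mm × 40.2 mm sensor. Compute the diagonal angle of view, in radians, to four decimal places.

1.0027 rad

Sensor diagonal = √(53.7² + 40.2²) = √4499.7300 ≈ 67.0800 mm.
Angle of view α = 2·arctan(d/2f) with d = 67.0800 mm and f = 61.2 mm.
d/2f = 0.54804; arctan(0.54804) ≈ 0.5013 rad, so α ≈ 1.0027 rad.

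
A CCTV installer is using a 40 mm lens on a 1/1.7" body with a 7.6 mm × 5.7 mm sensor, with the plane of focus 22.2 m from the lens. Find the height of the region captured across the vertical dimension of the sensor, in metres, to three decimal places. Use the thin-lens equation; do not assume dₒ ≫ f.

3.158 m

dₒ: 22.2 m = 22200 mm.
Similar triangles through the lens centre give W/dₒ = h/dᵢ; with 1/f = 1/dₒ + 1/dᵢ this gives W = h·(dₒ − f)/f.
W = 5.7 mm × (22200 − 40) / 40 = 5.7 × 554.0000 ≈ 3157.800 mm = 3.1578 m.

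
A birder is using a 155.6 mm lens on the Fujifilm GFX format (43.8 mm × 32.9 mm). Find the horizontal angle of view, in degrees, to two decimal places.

Angle of view α = 2·arctan(w/2f) with w = 43.8 mm and f = 155.6 mm.
w/2f = 0.14075; arctan(0.14075) ≈ 8.0115°, so α ≈ 16.0230°.

16.02°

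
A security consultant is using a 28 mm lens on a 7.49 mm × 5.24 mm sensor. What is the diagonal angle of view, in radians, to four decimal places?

0.3236 rad

Sensor diagonal = √(7.49² + 5.24²) = √83.5577 ≈ 9.1410 mm.
Angle of view α = 2·arctan(d/2f) with d = 9.1410 mm and f = 28 mm.
d/2f = 0.16323; arctan(0.16323) ≈ 0.1618 rad, so α ≈ 0.3236 rad.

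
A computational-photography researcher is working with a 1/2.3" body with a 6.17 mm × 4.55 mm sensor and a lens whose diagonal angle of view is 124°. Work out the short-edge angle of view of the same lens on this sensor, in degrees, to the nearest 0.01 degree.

Sensor diagonal = √(6.17² + 4.55²) = √58.7714 ≈ 7.6663 mm.
From the diagonal AOV: f = 7.6663 / (2·tan(62°)) = 7.6663 / 3.76145 ≈ 2.0381 mm.
Short-edge AOV = 2·arctan(4.55 / (2 × 2.0381)) = 2·arctan(1.11623) ≈ 96.2875°.

96.29°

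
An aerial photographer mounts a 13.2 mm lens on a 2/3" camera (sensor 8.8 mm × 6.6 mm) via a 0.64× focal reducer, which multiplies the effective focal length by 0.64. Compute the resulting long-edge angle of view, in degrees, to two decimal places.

55.02°

Effective focal length f = 13.2 × 0.64 = 8.448 mm.
α = 2·arctan(8.8 / (2 × 8.448)) = 2·arctan(0.52083) ≈ 55.0240°.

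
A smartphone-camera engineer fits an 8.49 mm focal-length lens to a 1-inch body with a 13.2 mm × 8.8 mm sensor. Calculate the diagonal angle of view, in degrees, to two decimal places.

86.11°

Sensor diagonal = √(13.2² + 8.8²) = √251.6800 ≈ 15.8644 mm.
Angle of view α = 2·arctan(d/2f) with d = 15.8644 mm and f = 8.49 mm.
d/2f = 0.93430; arctan(0.93430) ≈ 43.0547°, so α ≈ 86.1093°.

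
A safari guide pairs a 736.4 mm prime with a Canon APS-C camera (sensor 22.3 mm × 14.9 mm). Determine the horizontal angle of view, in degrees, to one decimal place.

1.7°

Angle of view α = 2·arctan(w/2f) with w = 22.3 mm and f = 736.4 mm.
w/2f = 0.01514; arctan(0.01514) ≈ 0.8675°, so α ≈ 1.7349°.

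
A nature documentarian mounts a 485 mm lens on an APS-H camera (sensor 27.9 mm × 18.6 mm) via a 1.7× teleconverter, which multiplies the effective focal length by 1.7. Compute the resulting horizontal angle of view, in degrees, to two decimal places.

Effective focal length f = 485 × 1.7 = 824.5 mm.
α = 2·arctan(27.9 / (2 × 824.5)) = 2·arctan(0.01692) ≈ 1.9386°.

1.94°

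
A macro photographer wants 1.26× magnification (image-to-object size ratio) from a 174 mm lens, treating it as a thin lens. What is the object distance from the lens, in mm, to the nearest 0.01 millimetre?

With m = dᵢ/dₒ and 1/f = 1/dₒ + 1/dᵢ, substituting dᵢ = m·dₒ gives 1/f = (1 + 1/m)/dₒ, hence dₒ = f·(1 + 1/m).
dₒ = 174 × (1 + 1/1.26) = 174 × 1.79365 ≈ 312.095 mm.

312.10 mm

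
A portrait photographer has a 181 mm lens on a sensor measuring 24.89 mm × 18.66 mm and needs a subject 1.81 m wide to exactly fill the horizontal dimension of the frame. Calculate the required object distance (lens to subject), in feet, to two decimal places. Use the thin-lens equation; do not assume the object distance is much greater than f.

W: 1.81 m = 1810 mm.
Magnification m = w/W = dᵢ/dₒ; combined with 1/f = 1/dₒ + 1/dᵢ this gives dₒ = f·(1 + W/w).
dₒ = 181 mm × (1 + 1810/24.89) = 181 × 73.7200 ≈ 13343.314 mm = 13343.314/304.8 ft = 43.7773 ft.

43.78 ft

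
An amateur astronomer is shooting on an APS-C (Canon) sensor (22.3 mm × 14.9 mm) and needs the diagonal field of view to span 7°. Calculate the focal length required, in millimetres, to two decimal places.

219.25 mm

Sensor diagonal = √(22.3² + 14.9²) = √719.3000 ≈ 26.8198 mm.
From α = 2·arctan(d/2f) we get f = d / (2·tan(α/2)).
With d = 26.8198 mm and α/2 = 3.5°, tan(α/2) ≈ 0.06116, so f ≈ 26.8198 / 0.12233 ≈ 219.2497 mm.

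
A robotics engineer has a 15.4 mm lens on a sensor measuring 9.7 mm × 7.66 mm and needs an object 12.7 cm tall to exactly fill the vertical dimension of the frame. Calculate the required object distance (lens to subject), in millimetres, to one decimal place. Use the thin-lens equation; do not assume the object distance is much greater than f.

270.7 mm

W: 12.7 cm = 127 mm.
Magnification m = h/W = dᵢ/dₒ; combined with 1/f = 1/dₒ + 1/dᵢ this gives dₒ = f·(1 + W/h).
dₒ = 15.4 mm × (1 + 127/7.66) = 15.4 × 17.5796 ≈ 270.726 mm.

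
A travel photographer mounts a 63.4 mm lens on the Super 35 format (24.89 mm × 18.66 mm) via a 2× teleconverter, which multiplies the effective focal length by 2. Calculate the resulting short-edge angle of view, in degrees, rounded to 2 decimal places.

8.42°

Effective focal length f = 63.4 × 2 = 126.8 mm.
α = 2·arctan(18.66 / (2 × 126.8)) = 2·arctan(0.07358) ≈ 8.4165°.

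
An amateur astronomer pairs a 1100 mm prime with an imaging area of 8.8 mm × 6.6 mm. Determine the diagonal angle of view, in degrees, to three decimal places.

Sensor diagonal = √(8.8² + 6.6²) = √121.0000 ≈ 11.0000 mm.
Angle of view α = 2·arctan(d/2f) with d = 11.0000 mm and f = 1100 mm.
d/2f = 0.00500; arctan(0.00500) ≈ 0.2865°, so α ≈ 0.5730°.

0.573°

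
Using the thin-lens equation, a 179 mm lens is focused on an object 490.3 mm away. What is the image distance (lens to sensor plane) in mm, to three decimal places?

1/dᵢ = 1/f − 1/dₒ = 1/179 − 1/490.3 = 0.0035470 mm⁻¹.
dᵢ = 1/0.0035470 ≈ 281.9264 mm.

281.926 mm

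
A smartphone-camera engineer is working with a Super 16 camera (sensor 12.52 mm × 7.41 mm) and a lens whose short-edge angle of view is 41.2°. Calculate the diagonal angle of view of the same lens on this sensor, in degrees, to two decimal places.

From the short-edge AOV: f = 7.41 / (2·tan(20.6°)) = 7.41 / 0.75175 ≈ 9.8570 mm.
Sensor diagonal = √(12.52² + 7.41²) = √211.6585 ≈ 14.5485 mm.
Diagonal AOV = 2·arctan(14.5485 / (2 × 9.8570)) = 2·arctan(0.73798) ≈ 72.8530°.

72.85°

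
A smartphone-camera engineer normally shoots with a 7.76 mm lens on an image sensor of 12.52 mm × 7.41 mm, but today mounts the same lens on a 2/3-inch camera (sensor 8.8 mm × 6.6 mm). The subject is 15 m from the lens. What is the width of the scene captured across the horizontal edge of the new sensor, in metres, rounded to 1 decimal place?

The focal length stays 7.76 mm; the relevant sensor dimension is now w = 8.8 mm. Object distance dₒ = 15 m = 15000 mm.
Thin-lens field width W = w·(dₒ − f)/f = 8.8 × (15000 − 7.76)/7.76 ≈ 17001.509 mm = 17.0015 m.

17.0 m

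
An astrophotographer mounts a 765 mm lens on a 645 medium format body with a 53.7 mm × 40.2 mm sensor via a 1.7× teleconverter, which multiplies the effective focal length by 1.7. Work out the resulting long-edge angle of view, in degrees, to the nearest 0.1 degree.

2.4°

Effective focal length f = 765 × 1.7 = 1300.5 mm.
α = 2·arctan(53.7 / (2 × 1300.5)) = 2·arctan(0.02065) ≈ 2.3655°.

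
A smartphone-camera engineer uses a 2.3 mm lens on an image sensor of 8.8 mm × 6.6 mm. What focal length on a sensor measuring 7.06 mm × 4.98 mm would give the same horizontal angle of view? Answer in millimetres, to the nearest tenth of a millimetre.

Equal angle of view means equal width/f ratio, so f₂ = f₁ · (width₂/width₁) = 2.3 × 7.06/8.8.
f₂ = 2.3 × 0.80227 ≈ 1.845 mm.

1.8 mm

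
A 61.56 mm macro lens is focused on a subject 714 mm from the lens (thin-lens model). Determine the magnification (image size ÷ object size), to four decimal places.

0.0944×

Thin lens: 1/f = 1/dₒ + 1/dᵢ → 1/dᵢ = 1/61.56 − 1/714 = 0.0148438 mm⁻¹, so dᵢ ≈ 67.3684 mm.
Magnification m = dᵢ/dₒ = 67.3684/714 ≈ 0.09435.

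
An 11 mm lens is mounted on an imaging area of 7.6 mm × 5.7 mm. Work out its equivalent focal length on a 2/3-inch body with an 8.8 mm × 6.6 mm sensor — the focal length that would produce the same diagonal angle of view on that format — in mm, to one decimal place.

12.7 mm

Sensor diagonal = √(7.6² + 5.7²) = √90.2500 ≈ 9.5000 mm.
Sensor diagonal = √(8.8² + 6.6²) = √121.0000 ≈ 11.0000 mm.
Equal angle of view means equal diagonal/f ratio, so f₂ = f₁ · (diagonal₂/diagonal₁) = 11 × 11.0000/9.5000.
f₂ = 11 × 1.15789 ≈ 12.737 mm.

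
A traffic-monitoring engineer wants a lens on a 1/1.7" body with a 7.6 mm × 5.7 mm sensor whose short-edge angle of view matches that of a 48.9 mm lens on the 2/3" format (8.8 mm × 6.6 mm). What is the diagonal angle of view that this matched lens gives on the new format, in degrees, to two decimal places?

Equal short-edge AOV ⇒ f₂ = f₁ · 5.7/6.6 = 48.9 × 0.86364 ≈ 42.2318 mm.
Sensor diagonal = √(7.6² + 5.7²) = √90.2500 ≈ 9.5000 mm.
Diagonal AOV on the new format = 2·arctan(9.5000 / (2 × 42.2318)) = 2·arctan(0.11247) ≈ 12.8347°.

12.83°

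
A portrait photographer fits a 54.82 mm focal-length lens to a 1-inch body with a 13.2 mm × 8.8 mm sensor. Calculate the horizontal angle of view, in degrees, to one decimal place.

Angle of view α = 2·arctan(w/2f) with w = 13.2 mm and f = 54.82 mm.
w/2f = 0.12039; arctan(0.12039) ≈ 6.8650°, so α ≈ 13.7301°.

13.7°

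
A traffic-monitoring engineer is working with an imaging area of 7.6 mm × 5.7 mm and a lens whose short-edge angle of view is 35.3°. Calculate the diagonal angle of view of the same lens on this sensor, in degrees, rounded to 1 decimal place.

From the short-edge AOV: f = 5.7 / (2·tan(17.65°)) = 5.7 / 0.63636 ≈ 8.9572 mm.
Sensor diagonal = √(7.6² + 5.7²) = √90.2500 ≈ 9.5000 mm.
Diagonal AOV = 2·arctan(9.5000 / (2 × 8.9572)) = 2·arctan(0.53030) ≈ 55.8739°.

55.9°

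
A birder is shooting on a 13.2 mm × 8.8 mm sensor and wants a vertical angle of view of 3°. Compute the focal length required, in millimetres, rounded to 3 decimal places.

168.029 mm

From α = 2·arctan(h/2f) we get f = h / (2·tan(α/2)).
With h = 8.8 mm and α/2 = 1.5°, tan(α/2) ≈ 0.02619, so f ≈ 8.8 / 0.05237 ≈ 168.0292 mm.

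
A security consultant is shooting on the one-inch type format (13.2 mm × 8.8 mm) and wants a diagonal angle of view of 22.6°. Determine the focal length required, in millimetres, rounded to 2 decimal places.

Sensor diagonal = √(13.2² + 8.8²) = √251.6800 ≈ 15.8644 mm.
From α = 2·arctan(d/2f) we get f = d / (2·tan(α/2)).
With d = 15.8644 mm and α/2 = 11.3°, tan(α/2) ≈ 0.19982, so f ≈ 15.8644 / 0.39964 ≈ 39.6968 mm.

39.70 mm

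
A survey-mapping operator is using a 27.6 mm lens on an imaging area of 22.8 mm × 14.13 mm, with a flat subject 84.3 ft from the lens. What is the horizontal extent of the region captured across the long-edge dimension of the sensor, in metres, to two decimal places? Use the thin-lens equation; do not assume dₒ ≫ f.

dₒ: 84.3 ft × 304.8 mm/ft = 25694.64 mm.
Similar triangles through the lens centre give W/dₒ = w/dᵢ; with 1/f = 1/dₒ + 1/dᵢ this gives W = w·(dₒ − f)/f.
W = 22.8 mm × (25694.6 − 27.6) / 27.6 = 22.8 × 929.9652 ≈ 21203.206 mm = 21.2032 m.

21.20 m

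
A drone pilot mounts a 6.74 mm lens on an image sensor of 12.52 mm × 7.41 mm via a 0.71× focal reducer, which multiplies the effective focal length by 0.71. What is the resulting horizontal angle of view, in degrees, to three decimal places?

105.208°

Effective focal length f = 6.74 × 0.71 = 4.7854 mm.
α = 2·arctan(12.52 / (2 × 4.7854)) = 2·arctan(1.30815) ≈ 105.2084°.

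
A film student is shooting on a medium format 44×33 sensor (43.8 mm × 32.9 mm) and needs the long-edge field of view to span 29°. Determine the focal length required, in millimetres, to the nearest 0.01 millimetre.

84.68 mm

From α = 2·arctan(w/2f) we get f = w / (2·tan(α/2)).
With w = 43.8 mm and α/2 = 14.5°, tan(α/2) ≈ 0.25862, so f ≈ 43.8 / 0.51724 ≈ 84.6810 mm.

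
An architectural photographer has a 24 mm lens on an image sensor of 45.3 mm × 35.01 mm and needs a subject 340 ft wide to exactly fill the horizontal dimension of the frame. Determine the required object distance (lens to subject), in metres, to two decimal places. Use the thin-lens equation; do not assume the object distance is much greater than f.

54.93 m

W: 340 ft × 304.8 mm/ft = 103632.00 mm.
Magnification m = w/W = dᵢ/dₒ; combined with 1/f = 1/dₒ + 1/dᵢ this gives dₒ = f·(1 + W/w).
dₒ = 24 mm × (1 + 103632/45.3) = 24 × 2288.6820 ≈ 54928.369 mm = 54.9284 m.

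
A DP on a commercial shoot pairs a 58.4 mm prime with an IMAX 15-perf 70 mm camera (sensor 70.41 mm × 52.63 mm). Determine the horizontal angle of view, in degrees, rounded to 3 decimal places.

Angle of view α = 2·arctan(w/2f) with w = 70.41 mm and f = 58.4 mm.
w/2f = 0.60283; arctan(0.60283) ≈ 31.0826°, so α ≈ 62.1653°.

62.165°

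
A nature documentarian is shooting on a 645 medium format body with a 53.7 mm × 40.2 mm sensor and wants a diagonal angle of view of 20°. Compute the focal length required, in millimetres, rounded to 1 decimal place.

Sensor diagonal = √(53.7² + 40.2²) = √4499.7300 ≈ 67.0800 mm.
From α = 2·arctan(d/2f) we get f = d / (2·tan(α/2)).
With d = 67.0800 mm and α/2 = 10°, tan(α/2) ≈ 0.17633, so f ≈ 67.0800 / 0.35265 ≈ 190.2149 mm.

190.2 mm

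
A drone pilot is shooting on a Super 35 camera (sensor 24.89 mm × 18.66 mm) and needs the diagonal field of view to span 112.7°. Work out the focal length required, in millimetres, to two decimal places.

10.35 mm

Sensor diagonal = √(24.89² + 18.66²) = √967.7077 ≈ 31.1080 mm.
From α = 2·arctan(d/2f) we get f = d / (2·tan(α/2)).
With d = 31.1080 mm and α/2 = 56.35°, tan(α/2) ≈ 1.50228, so f ≈ 31.1080 / 3.00455 ≈ 10.3536 mm.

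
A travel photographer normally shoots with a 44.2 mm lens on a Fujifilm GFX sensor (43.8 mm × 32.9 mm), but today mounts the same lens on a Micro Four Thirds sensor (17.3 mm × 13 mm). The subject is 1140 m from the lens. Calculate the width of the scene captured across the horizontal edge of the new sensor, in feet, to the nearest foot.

The focal length stays 44.2 mm; the relevant sensor dimension is now w = 17.3 mm. Object distance dₒ = 1140 m = 1.14e+06 mm.
Thin-lens field width W = w·(dₒ − f)/f = 17.3 × (1.14e+06 − 44.2)/44.2 ≈ 446181.795 mm = 446181.795/304.8 ft = 1463.85 ft.

1464 ft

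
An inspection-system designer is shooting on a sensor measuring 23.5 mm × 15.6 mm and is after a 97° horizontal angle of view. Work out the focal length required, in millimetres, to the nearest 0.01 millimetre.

10.40 mm

From α = 2·arctan(w/2f) we get f = w / (2·tan(α/2)).
With w = 23.5 mm and α/2 = 48.5°, tan(α/2) ≈ 1.13029, so f ≈ 23.5 / 2.26059 ≈ 10.3955 mm.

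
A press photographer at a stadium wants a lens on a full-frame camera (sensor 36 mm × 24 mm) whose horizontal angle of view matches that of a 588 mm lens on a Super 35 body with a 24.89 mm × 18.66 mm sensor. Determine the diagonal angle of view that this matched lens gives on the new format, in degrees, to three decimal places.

2.914°

Equal horizontal AOV ⇒ f₂ = f₁ · 36/24.89 = 588 × 1.44636 ≈ 850.4620 mm.
Sensor diagonal = √(36² + 24²) = √1872.0000 ≈ 43.2666 mm.
Diagonal AOV on the new format = 2·arctan(43.2666 / (2 × 850.4620)) = 2·arctan(0.02544) ≈ 2.9143°.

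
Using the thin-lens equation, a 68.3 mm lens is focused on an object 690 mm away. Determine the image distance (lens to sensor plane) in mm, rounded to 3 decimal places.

1/dᵢ = 1/f − 1/dₒ = 1/68.3 − 1/690 = 0.0131920 mm⁻¹.
dᵢ = 1/0.0131920 ≈ 75.8034 mm.

75.803 mm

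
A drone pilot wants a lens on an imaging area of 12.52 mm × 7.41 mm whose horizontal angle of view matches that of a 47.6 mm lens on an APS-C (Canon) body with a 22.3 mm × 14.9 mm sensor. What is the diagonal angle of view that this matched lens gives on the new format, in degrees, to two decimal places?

Equal horizontal AOV ⇒ f₂ = f₁ · 12.52/22.3 = 47.6 × 0.56143 ≈ 26.7243 mm.
Sensor diagonal = √(12.52² + 7.41²) = √211.6585 ≈ 14.5485 mm.
Diagonal AOV on the new format = 2·arctan(14.5485 / (2 × 26.7243)) = 2·arctan(0.27220) ≈ 30.4535°.

30.45°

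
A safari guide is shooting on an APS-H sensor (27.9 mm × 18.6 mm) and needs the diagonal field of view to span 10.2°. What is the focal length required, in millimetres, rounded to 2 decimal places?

187.86 mm

Sensor diagonal = √(27.9² + 18.6²) = √1124.3700 ≈ 33.5316 mm.
From α = 2·arctan(d/2f) we get f = d / (2·tan(α/2)).
With d = 33.5316 mm and α/2 = 5.1°, tan(α/2) ≈ 0.08925, so f ≈ 33.5316 / 0.17850 ≈ 187.8573 mm.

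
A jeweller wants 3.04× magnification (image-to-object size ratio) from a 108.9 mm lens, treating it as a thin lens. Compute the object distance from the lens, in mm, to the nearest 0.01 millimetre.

With m = dᵢ/dₒ and 1/f = 1/dₒ + 1/dᵢ, substituting dᵢ = m·dₒ gives 1/f = (1 + 1/m)/dₒ, hence dₒ = f·(1 + 1/m).
dₒ = 108.9 × (1 + 1/3.04) = 108.9 × 1.32895 ≈ 144.722 mm.

144.72 mm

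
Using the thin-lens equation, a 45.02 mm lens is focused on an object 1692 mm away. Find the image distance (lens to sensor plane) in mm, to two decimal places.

1/dᵢ = 1/f − 1/dₒ = 1/45.02 − 1/1692 = 0.0216213 mm⁻¹.
dᵢ = 1/0.0216213 ≈ 46.2506 mm.

46.25 mm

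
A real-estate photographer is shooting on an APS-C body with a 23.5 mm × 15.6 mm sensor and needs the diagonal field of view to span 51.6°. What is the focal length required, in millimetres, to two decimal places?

29.17 mm

Sensor diagonal = √(23.5² + 15.6²) = √795.6100 ≈ 28.2066 mm.
From α = 2·arctan(d/2f) we get f = d / (2·tan(α/2)).
With d = 28.2066 mm and α/2 = 25.8°, tan(α/2) ≈ 0.48342, so f ≈ 28.2066 / 0.96684 ≈ 29.1740 mm.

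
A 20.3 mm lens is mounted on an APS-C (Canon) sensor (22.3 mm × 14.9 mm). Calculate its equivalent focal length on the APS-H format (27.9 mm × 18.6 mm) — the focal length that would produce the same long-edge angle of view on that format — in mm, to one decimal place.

Equal angle of view means equal width/f ratio, so f₂ = f₁ · (width₂/width₁) = 20.3 × 27.9/22.3.
f₂ = 20.3 × 1.25112 ≈ 25.398 mm.

25.4 mm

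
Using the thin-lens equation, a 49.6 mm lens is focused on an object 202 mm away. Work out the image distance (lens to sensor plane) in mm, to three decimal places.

65.743 mm

1/dᵢ = 1/f − 1/dₒ = 1/49.6 − 1/202 = 0.0152108 mm⁻¹.
dᵢ = 1/0.0152108 ≈ 65.7428 mm.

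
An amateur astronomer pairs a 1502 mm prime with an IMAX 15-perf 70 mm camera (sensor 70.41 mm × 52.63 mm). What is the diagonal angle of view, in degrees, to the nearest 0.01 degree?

3.35°

Sensor diagonal = √(70.41² + 52.63²) = √7727.4850 ≈ 87.9061 mm.
Angle of view α = 2·arctan(d/2f) with d = 87.9061 mm and f = 1502 mm.
d/2f = 0.02926; arctan(0.02926) ≈ 1.6762°, so α ≈ 3.3523°.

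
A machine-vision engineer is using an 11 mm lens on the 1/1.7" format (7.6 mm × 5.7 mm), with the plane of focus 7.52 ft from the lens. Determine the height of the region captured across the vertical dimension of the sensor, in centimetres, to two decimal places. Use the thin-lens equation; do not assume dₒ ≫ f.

dₒ: 7.52 ft × 304.8 mm/ft = 2292.10 mm.
Similar triangles through the lens centre give W/dₒ = h/dᵢ; with 1/f = 1/dₒ + 1/dᵢ this gives W = h·(dₒ − f)/f.
W = 5.7 mm × (2292.1 − 11) / 11 = 5.7 × 207.3724 ≈ 1182.022 mm = 118.202 cm.

118.20 cm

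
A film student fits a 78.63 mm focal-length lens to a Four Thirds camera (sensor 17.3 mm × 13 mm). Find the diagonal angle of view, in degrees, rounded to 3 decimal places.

Sensor diagonal = √(17.3² + 13²) = √468.2900 ≈ 21.6400 mm.
Angle of view α = 2·arctan(d/2f) with d = 21.6400 mm and f = 78.63 mm.
d/2f = 0.13761; arctan(0.13761) ≈ 7.8351°, so α ≈ 15.6701°.

15.670°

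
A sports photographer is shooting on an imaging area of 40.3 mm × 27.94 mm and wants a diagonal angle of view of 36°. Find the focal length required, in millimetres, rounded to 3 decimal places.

75.462 mm

Sensor diagonal = √(40.3² + 27.94²) = √2404.7336 ≈ 49.0381 mm.
From α = 2·arctan(d/2f) we get f = d / (2·tan(α/2)).
With d = 49.0381 mm and α/2 = 18°, tan(α/2) ≈ 0.32492, so f ≈ 49.0381 / 0.64984 ≈ 75.4619 mm.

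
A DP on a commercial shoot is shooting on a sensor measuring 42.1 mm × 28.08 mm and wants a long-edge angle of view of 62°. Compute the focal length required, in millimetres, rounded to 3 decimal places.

35.033 mm

From α = 2·arctan(w/2f) we get f = w / (2·tan(α/2)).
With w = 42.1 mm and α/2 = 31°, tan(α/2) ≈ 0.60086, so f ≈ 42.1 / 1.20172 ≈ 35.0331 mm.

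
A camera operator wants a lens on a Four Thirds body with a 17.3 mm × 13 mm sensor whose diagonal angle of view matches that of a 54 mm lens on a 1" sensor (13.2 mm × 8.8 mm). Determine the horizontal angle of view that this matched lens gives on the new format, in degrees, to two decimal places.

Sensor diagonal = √(13.2² + 8.8²) = √251.6800 ≈ 15.8644 mm.
Sensor diagonal = √(17.3² + 13²) = √468.2900 ≈ 21.6400 mm.
Equal diagonal AOV ⇒ f₂ = f₁ · 21.6400/15.8644 = 54 × 1.36406 ≈ 73.6592 mm.
Horizontal AOV on the new format = 2·arctan(17.3 / (2 × 73.6592)) = 2·arctan(0.11743) ≈ 13.3955°.

13.40°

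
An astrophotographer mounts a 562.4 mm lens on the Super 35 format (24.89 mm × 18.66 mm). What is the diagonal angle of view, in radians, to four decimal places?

Sensor diagonal = √(24.89² + 18.66²) = √967.7077 ≈ 31.1080 mm.
Angle of view α = 2·arctan(d/2f) with d = 31.1080 mm and f = 562.4 mm.
d/2f = 0.02766; arctan(0.02766) ≈ 0.0276 rad, so α ≈ 0.0553 rad.

0.0553 rad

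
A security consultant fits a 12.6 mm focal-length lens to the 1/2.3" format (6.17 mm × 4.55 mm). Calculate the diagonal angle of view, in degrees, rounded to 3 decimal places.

Sensor diagonal = √(6.17² + 4.55²) = √58.7714 ≈ 7.6663 mm.
Angle of view α = 2·arctan(d/2f) with d = 7.6663 mm and f = 12.6 mm.
d/2f = 0.30422; arctan(0.30422) ≈ 16.9206°, so α ≈ 33.8412°.

33.841°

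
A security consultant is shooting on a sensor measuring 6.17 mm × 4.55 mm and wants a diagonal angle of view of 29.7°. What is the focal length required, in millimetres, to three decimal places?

14.457 mm

Sensor diagonal = √(6.17² + 4.55²) = √58.7714 ≈ 7.6663 mm.
From α = 2·arctan(d/2f) we get f = d / (2·tan(α/2)).
With d = 7.6663 mm and α/2 = 14.85°, tan(α/2) ≈ 0.26515, so f ≈ 7.6663 / 0.53029 ≈ 14.4567 mm.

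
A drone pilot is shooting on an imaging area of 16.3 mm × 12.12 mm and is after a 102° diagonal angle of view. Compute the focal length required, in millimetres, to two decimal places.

Sensor diagonal = √(16.3² + 12.12²) = √412.5844 ≈ 20.3122 mm.
From α = 2·arctan(d/2f) we get f = d / (2·tan(α/2)).
With d = 20.3122 mm and α/2 = 51°, tan(α/2) ≈ 1.23490, so f ≈ 20.3122 / 2.46979 ≈ 8.2242 mm.

8.22 mm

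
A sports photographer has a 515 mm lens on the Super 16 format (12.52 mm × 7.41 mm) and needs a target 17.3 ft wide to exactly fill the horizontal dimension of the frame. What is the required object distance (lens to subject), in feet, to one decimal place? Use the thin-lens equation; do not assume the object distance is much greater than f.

713.3 ft

W: 17.3 ft × 304.8 mm/ft = 5273.04 mm.
Magnification m = w/W = dᵢ/dₒ; combined with 1/f = 1/dₒ + 1/dᵢ this gives dₒ = f·(1 + W/w).
dₒ = 515 mm × (1 + 5273.04/12.52) = 515 × 422.1693 ≈ 217417.198 mm = 217417.198/304.8 ft = 713.311 ft.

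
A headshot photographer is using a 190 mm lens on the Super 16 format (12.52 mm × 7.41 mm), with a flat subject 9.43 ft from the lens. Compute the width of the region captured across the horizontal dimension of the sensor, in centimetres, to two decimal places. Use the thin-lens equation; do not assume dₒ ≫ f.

17.69 cm

dₒ: 9.43 ft × 304.8 mm/ft = 2874.26 mm.
Similar triangles through the lens centre give W/dₒ = w/dᵢ; with 1/f = 1/dₒ + 1/dᵢ this gives W = w·(dₒ − f)/f.
W = 12.52 mm × (2874.26 − 190) / 190 = 12.52 × 14.1277 ≈ 176.879 mm = 17.6879 cm.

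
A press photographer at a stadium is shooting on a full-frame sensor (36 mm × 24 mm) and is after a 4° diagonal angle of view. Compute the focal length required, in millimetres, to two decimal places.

Sensor diagonal = √(36² + 24²) = √1872.0000 ≈ 43.2666 mm.
From α = 2·arctan(d/2f) we get f = d / (2·tan(α/2)).
With d = 43.2666 mm and α/2 = 2°, tan(α/2) ≈ 0.03492, so f ≈ 43.2666 / 0.06984 ≈ 619.4969 mm.

619.50 mm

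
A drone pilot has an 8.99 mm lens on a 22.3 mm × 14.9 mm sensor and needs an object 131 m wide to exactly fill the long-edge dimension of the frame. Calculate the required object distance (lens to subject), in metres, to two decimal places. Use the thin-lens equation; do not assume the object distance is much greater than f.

W: 131 m = 131000 mm.
Magnification m = w/W = dᵢ/dₒ; combined with 1/f = 1/dₒ + 1/dᵢ this gives dₒ = f·(1 + W/w).
dₒ = 8.99 mm × (1 + 131000/22.3) = 8.99 × 5875.4395 ≈ 52820.201 mm = 52.8202 m.

52.82 m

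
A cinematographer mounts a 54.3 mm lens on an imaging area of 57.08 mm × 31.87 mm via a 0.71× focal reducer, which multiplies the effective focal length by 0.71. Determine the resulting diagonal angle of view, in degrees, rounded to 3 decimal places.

80.586°

Effective focal length f = 54.3 × 0.71 = 38.553 mm.
Sensor diagonal = √(57.08² + 31.87²) = √4273.8233 ≈ 65.3745 mm.
α = 2·arctan(65.374 / (2 × 38.553)) = 2·arctan(0.84785) ≈ 80.5860°.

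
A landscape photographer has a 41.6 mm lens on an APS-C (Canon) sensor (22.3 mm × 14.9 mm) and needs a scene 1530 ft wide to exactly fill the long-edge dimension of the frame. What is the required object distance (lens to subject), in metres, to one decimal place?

W: 1530 ft × 304.8 mm/ft = 466343.99 mm.
Magnification m = w/W = dᵢ/dₒ; combined with 1/f = 1/dₒ + 1/dᵢ this gives dₒ = f·(1 + W/w).
dₒ = 41.6 mm × (1 + 466344/22.3) = 41.6 × 20913.2863 ≈ 869992.711 mm = 869.993 m.

870.0 m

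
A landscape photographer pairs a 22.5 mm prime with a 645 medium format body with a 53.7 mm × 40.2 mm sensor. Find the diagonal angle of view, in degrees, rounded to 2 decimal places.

Sensor diagonal = √(53.7² + 40.2²) = √4499.7300 ≈ 67.0800 mm.
Angle of view α = 2·arctan(d/2f) with d = 67.0800 mm and f = 22.5 mm.
d/2f = 1.49067; arctan(1.49067) ≈ 56.1447°, so α ≈ 112.2894°.

112.29°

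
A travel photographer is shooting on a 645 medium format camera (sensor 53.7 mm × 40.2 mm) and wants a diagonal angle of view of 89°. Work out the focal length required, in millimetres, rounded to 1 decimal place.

Sensor diagonal = √(53.7² + 40.2²) = √4499.7300 ≈ 67.0800 mm.
From α = 2·arctan(d/2f) we get f = d / (2·tan(α/2)).
With d = 67.0800 mm and α/2 = 44.5°, tan(α/2) ≈ 0.98270, so f ≈ 67.0800 / 1.96539 ≈ 34.1306 mm.

34.1 mm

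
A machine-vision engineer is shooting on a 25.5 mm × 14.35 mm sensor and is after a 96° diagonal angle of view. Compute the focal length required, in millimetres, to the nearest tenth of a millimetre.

Sensor diagonal = √(25.5² + 14.35²) = √856.1725 ≈ 29.2604 mm.
From α = 2·arctan(d/2f) we get f = d / (2·tan(α/2)).
With d = 29.2604 mm and α/2 = 48°, tan(α/2) ≈ 1.11061, so f ≈ 29.2604 / 2.22123 ≈ 13.1731 mm.

13.2 mm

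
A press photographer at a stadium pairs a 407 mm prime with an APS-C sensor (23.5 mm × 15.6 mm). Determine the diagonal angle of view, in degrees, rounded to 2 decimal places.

3.97°

Sensor diagonal = √(23.5² + 15.6²) = √795.6100 ≈ 28.2066 mm.
Angle of view α = 2·arctan(d/2f) with d = 28.2066 mm and f = 407 mm.
d/2f = 0.03465; arctan(0.03465) ≈ 1.9846°, so α ≈ 3.9692°.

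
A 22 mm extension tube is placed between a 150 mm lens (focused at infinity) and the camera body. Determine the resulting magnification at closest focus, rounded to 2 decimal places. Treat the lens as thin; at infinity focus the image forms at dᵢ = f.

The tube moves the image plane from f to f + e, so dᵢ = 150 + 22 = 172 mm. Focus is achieved when 1/f = 1/dₒ + 1/dᵢ, giving dₒ = 1/(1/f − 1/(f+e)).
Magnification m = dᵢ/dₒ = (f+e)·(1/f − 1/(f+e)) = e/f = 22/150 ≈ 0.1467.

0.15×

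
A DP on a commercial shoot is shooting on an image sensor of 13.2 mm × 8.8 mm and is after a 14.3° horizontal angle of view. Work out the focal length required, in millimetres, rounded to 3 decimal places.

From α = 2·arctan(w/2f) we get f = w / (2·tan(α/2)).
With w = 13.2 mm and α/2 = 7.15°, tan(α/2) ≈ 0.12544, so f ≈ 13.2 / 0.25089 ≈ 52.6136 mm.

52.614 mm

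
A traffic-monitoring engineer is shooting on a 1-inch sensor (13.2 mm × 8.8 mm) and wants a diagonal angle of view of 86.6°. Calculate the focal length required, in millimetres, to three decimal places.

8.417 mm

Sensor diagonal = √(13.2² + 8.8²) = √251.6800 ≈ 15.8644 mm.
From α = 2·arctan(d/2f) we get f = d / (2·tan(α/2)).
With d = 15.8644 mm and α/2 = 43.3°, tan(α/2) ≈ 0.94235, so f ≈ 15.8644 / 1.88470 ≈ 8.4175 mm.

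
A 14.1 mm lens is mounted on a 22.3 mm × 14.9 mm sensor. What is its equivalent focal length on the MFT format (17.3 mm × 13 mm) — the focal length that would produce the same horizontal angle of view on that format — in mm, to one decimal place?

10.9 mm

Equal angle of view means equal width/f ratio, so f₂ = f₁ · (width₂/width₁) = 14.1 × 17.3/22.3.
f₂ = 14.1 × 0.77578 ≈ 10.939 mm.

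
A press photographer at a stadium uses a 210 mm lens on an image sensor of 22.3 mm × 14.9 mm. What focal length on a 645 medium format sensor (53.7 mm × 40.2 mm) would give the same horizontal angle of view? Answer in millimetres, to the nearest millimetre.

Equal angle of view means equal width/f ratio, so f₂ = f₁ · (width₂/width₁) = 210 × 53.7/22.3.
f₂ = 210 × 2.40807 ≈ 505.695 mm.

506 mm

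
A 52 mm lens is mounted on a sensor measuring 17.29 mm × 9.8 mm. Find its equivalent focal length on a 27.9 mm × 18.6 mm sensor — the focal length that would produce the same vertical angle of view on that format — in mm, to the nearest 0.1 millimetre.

Equal angle of view means equal height/f ratio, so f₂ = f₁ · (height₂/height₁) = 52 × 18.6/9.8.
f₂ = 52 × 1.89796 ≈ 98.694 mm.

98.7 mm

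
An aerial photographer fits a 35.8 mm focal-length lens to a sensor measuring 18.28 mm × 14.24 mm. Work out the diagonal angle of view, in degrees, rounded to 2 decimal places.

Sensor diagonal = √(18.28² + 14.24²) = √536.9360 ≈ 23.1719 mm.
Angle of view α = 2·arctan(d/2f) with d = 23.1719 mm and f = 35.8 mm.
d/2f = 0.32363; arctan(0.32363) ≈ 17.9331°, so α ≈ 35.8662°.

35.87°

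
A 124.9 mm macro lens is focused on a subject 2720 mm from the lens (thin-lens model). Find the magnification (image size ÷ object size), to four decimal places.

Thin lens: 1/f = 1/dₒ + 1/dᵢ → 1/dᵢ = 1/124.9 − 1/2720 = 0.0076388 mm⁻¹, so dᵢ ≈ 130.9113 mm.
Magnification m = dᵢ/dₒ = 130.9113/2720 ≈ 0.04813.

0.0481×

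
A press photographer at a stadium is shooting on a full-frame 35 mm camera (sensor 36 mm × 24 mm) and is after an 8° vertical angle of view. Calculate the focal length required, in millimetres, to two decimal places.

171.61 mm

From α = 2·arctan(h/2f) we get f = h / (2·tan(α/2)).
With h = 24 mm and α/2 = 4°, tan(α/2) ≈ 0.06993, so f ≈ 24 / 0.13985 ≈ 171.6080 mm.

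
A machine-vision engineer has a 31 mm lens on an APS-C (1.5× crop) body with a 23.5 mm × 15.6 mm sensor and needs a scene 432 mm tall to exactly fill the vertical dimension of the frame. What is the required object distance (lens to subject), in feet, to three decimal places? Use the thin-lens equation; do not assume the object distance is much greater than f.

Magnification m = h/W = dᵢ/dₒ; combined with 1/f = 1/dₒ + 1/dᵢ this gives dₒ = f·(1 + W/h).
dₒ = 31 mm × (1 + 432/15.6) = 31 × 28.6923 ≈ 889.462 mm = 889.462/304.8 ft = 2.91818 ft.

2.918 ft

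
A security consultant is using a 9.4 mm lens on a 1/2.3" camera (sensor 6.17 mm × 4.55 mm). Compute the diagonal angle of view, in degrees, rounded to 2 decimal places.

44.37°

Sensor diagonal = √(6.17² + 4.55²) = √58.7714 ≈ 7.6663 mm.
Angle of view α = 2·arctan(d/2f) with d = 7.6663 mm and f = 9.4 mm.
d/2f = 0.40778; arctan(0.40778) ≈ 22.1846°, so α ≈ 44.3692°.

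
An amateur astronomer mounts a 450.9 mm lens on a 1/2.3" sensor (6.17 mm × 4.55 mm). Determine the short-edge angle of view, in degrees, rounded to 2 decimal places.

Angle of view α = 2·arctan(h/2f) with h = 4.55 mm and f = 450.9 mm.
h/2f = 0.00505; arctan(0.00505) ≈ 0.2891°, so α ≈ 0.5782°.

0.58°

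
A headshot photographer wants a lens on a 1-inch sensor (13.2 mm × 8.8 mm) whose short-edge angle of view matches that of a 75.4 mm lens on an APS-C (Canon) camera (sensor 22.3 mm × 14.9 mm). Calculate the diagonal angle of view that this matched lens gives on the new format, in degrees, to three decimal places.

20.200°

Equal short-edge AOV ⇒ f₂ = f₁ · 8.8/14.9 = 75.4 × 0.59060 ≈ 44.5315 mm.
Sensor diagonal = √(13.2² + 8.8²) = √251.6800 ≈ 15.8644 mm.
Diagonal AOV on the new format = 2·arctan(15.8644 / (2 × 44.5315)) = 2·arctan(0.17813) ≈ 20.1998°.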